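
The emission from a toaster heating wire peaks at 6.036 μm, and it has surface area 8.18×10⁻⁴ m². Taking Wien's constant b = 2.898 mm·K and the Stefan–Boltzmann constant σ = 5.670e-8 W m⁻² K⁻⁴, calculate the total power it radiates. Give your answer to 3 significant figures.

P ≈ 2.46 W

Wien's law: T = b/λ_max = 2.898×10⁻³/6.036×10⁻⁶ = 480.119 K.
Area A = 8.18×10⁻⁴ m².
Then P = σAT⁴ = 5.670×10⁻⁸×8.18×10⁻⁴×(480.119)⁴ = 2.46 W.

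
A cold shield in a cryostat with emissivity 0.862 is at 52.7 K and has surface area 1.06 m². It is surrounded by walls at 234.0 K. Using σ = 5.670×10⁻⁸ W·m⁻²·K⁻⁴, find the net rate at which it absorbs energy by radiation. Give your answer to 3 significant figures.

Area A = 1.06 m².
Net radiated power P_net = εσA(T⁴ − T₀⁴) = 0.862×5.670×10⁻⁸×1.06×(52.7⁴ − 234.0⁴).
T⁴ − T₀⁴ = 7.71334×10⁶ − 2.99822×10⁹ = -2.99051×10⁹ K⁴, so P_net = -155 W — negative, meaning a net gain of 155 W.

Net gain ≈ 155 W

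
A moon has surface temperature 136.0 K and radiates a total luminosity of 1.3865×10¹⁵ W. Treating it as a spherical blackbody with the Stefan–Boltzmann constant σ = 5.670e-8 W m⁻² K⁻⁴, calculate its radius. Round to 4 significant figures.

L = 4πR²σT⁴ ⇒ R = √(L/(4πσT⁴)).
σT⁴ = 19.3972 W/m², so R = √(1.3865×10¹⁵/(4π×19.3972)) = 2.385×10⁶ m.

R ≈ 2.385×10⁶ m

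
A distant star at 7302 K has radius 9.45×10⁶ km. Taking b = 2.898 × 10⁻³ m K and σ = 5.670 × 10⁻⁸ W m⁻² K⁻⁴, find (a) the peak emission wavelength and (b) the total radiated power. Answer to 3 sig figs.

(a) λ_max = b/T = 2.898×10⁻³/7302 = 3.969×10⁻⁷ m = 397 nm.
Surface area A = 4πR² = 4π(9.45×10⁹ m)² = 1.12221×10²¹ m².
(b) P = σAT⁴ = 5.670×10⁻⁸×1.12221×10²¹×(7302)⁴ = 1.81×10²⁹ W.

λ_max ≈ 397 nm; P ≈ 1.81×10²⁹ W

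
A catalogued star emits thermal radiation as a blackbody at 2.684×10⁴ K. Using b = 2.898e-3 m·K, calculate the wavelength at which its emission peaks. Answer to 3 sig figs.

λ_max ≈ 108 nm

Wien's displacement law: λ_max = b/T = (2.898×10⁻³ m·K)/(2.684×10⁴ K) = 1.080×10⁻⁷ m.
That is 108 nm, in the ultraviolet range.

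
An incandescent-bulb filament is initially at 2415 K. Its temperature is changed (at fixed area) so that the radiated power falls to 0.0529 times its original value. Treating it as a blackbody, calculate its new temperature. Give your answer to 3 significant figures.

P ∝ T⁴, so T₂/T₁ = (P₂/P₁)^(1/4) = (0.0529)^(1/4) = 0.479583.
T₂ = 2415 × 0.479583 = 1.16×10³ K.

T₂ ≈ 1.16×10³ K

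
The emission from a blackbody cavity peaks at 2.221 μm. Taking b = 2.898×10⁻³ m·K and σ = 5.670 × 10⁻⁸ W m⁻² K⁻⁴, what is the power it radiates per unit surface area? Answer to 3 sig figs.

Wien's law: T = b/λ_max = 2.898×10⁻³/2.221×10⁻⁶ = 1304.82 K.
Then I = σT⁴ = 5.670×10⁻⁸×(1304.82)⁴ = 1.64×10⁵ W/m².

I ≈ 1.64×10⁵ W/m²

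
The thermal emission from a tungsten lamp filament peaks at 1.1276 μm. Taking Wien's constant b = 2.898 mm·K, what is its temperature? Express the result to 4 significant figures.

T ≈ 2570 K

Wien's law gives T = b/λ_max = (2.898×10⁻³ m·K)/(1.1276×10⁻⁶ m) = 2570 K.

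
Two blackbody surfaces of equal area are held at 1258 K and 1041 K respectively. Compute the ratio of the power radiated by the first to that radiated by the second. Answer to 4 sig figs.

With equal areas, P₁/P₂ = (T₁/T₂)⁴ = (1258/1041)⁴ = 2.133.

P₁/P₂ ≈ 2.133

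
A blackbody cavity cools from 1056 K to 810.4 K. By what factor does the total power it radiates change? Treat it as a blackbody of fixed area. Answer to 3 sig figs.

P ∝ T⁴, so P₂/P₁ = (T₂/T₁)⁴ = (810.4/1056)⁴ = (0.767424)⁴ = 0.347.

P₂/P₁ ≈ 0.347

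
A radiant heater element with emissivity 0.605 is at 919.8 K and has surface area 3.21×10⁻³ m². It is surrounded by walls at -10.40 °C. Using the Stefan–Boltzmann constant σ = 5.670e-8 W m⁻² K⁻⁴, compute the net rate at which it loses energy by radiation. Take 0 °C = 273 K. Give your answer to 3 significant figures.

Net loss ≈ 78.3 W

Surroundings: T = -10.40 °C + 273 = 262.60 K.
Area A = 3.21×10⁻³ m².
Net radiated power P_net = εσA(T⁴ − T₀⁴) = 0.605×5.670×10⁻⁸×3.21×10⁻³×(919.8⁴ − 262.60⁴).
T⁴ − T₀⁴ = 7.15770×10¹¹ − 4.75531×10⁹ = 7.11015×10¹¹ K⁴, so P_net = 78.3 W.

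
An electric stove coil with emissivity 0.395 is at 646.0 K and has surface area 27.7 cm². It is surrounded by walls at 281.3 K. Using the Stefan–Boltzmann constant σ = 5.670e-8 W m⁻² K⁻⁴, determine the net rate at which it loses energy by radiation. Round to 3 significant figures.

Area A = 27.7 cm² = 2.77×10⁻³ m².
Net radiated power P_net = εσA(T⁴ − T₀⁴) = 0.395×5.670×10⁻⁸×2.77×10⁻³×(646.0⁴ − 281.3⁴).
T⁴ − T₀⁴ = 1.74153×10¹¹ − 6.26151×10⁹ = 1.67891×10¹¹ K⁴, so P_net = 10.4 W.

Net loss ≈ 10.4 W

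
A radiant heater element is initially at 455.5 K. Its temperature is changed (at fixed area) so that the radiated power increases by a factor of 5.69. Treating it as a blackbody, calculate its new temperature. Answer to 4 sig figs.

T₂ ≈ 703.5 K

P ∝ T⁴, so T₂/T₁ = (P₂/P₁)^(1/4) = (5.69)^(1/4) = 1.54446.
T₂ = 455.5 × 1.54446 = 703.5 K.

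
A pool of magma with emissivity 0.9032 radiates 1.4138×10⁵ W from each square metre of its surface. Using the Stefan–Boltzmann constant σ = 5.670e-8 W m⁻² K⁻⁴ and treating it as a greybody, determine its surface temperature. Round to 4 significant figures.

I = εσT⁴, so T = (I/εσ)^(1/4) = (1.4138×10⁵/(0.9032×5.670×10⁻⁸))^(1/4) = 1289 K.

T ≈ 1289 K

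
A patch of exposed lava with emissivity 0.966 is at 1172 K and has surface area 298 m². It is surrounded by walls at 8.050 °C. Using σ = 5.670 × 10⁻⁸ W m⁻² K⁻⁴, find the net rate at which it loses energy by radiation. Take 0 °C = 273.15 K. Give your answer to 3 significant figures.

Net loss ≈ 3.07×10⁷ W

Surroundings: T = 8.050 °C + 273.15 = 281.200 K.
Area A = 298 m².
Net radiated power P_net = εσA(T⁴ − T₀⁴) = 0.966×5.670×10⁻⁸×298×(1172⁴ − 281.200⁴).
T⁴ − T₀⁴ = 1.88673×10¹² − 6.25261×10⁹ = 1.88048×10¹² K⁴, so P_net = 3.07×10⁷ W.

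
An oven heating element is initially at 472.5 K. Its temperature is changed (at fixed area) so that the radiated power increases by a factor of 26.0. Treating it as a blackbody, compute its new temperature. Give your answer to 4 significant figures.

T₂ ≈ 1067 K

P ∝ T⁴, so T₂/T₁ = (P₂/P₁)^(1/4) = (26.0)^(1/4) = 2.25810.
T₂ = 472.5 × 2.25810 = 1067 K.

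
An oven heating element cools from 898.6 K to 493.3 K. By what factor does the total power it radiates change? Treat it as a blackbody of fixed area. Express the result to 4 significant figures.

P₂/P₁ ≈ 0.09082

P ∝ T⁴, so P₂/P₁ = (T₂/T₁)⁴ = (493.3/898.6)⁴ = (0.548965)⁴ = 0.09082.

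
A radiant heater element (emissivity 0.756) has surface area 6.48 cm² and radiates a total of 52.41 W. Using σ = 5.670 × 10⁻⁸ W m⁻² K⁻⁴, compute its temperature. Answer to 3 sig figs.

T ≈ 1.17×10³ K

Area A = 6.48 cm² = 6.48×10⁻⁴ m².
P = εσAT⁴ ⇒ T = (P/(εσA))^(1/4) = (52.41/(0.756×5.670×10⁻⁸×6.48×10⁻⁴))^(1/4) = 1.17×10³ K.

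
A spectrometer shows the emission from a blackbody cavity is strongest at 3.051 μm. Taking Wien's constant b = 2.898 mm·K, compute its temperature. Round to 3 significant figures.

T ≈ 950 K

Wien's law gives T = b/λ_max = (2.898×10⁻³ m·K)/(3.051×10⁻⁶ m) = 950 K.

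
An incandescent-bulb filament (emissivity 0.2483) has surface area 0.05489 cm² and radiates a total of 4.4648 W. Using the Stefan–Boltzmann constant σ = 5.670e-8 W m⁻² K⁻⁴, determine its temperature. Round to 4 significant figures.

Area A = 0.05489 cm² = 5.489×10⁻⁶ m².
P = εσAT⁴ ⇒ T = (P/(εσA))^(1/4) = (4.4648/(0.2483×5.670×10⁻⁸×5.489×10⁻⁶))^(1/4) = 2757 K.

T ≈ 2757 K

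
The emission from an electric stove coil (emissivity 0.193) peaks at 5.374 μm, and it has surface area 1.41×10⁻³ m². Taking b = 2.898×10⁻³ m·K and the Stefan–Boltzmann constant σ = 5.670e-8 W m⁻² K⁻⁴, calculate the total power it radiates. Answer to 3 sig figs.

P ≈ 1.30 W

Wien's law: T = b/λ_max = 2.898×10⁻³/5.374×10⁻⁶ = 539.263 K.
Area A = 1.41×10⁻³ m².
Then P = εσAT⁴ = 0.193×5.670×10⁻⁸×1.41×10⁻³×(539.263)⁴ = 1.30 W.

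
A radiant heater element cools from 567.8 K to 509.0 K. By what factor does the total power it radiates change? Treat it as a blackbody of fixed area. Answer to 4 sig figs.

P ∝ T⁴, so P₂/P₁ = (T₂/T₁)⁴ = (509.0/567.8)⁴ = (0.896442)⁴ = 0.6458.

P₂/P₁ ≈ 0.6458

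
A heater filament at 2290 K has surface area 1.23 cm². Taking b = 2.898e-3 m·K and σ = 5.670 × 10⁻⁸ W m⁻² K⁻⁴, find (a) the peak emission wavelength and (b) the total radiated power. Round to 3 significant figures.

(a) λ_max = b/T = 2.898×10⁻³/2290 = 1.266×10⁻⁶ m = 1.27×10³ nm.
Area A = 1.23 cm² = 1.23×10⁻⁴ m².
(b) P = σAT⁴ = 5.670×10⁻⁸×1.23×10⁻⁴×(2290)⁴ = 192 W.

λ_max ≈ 1.27×10³ nm; P ≈ 192 W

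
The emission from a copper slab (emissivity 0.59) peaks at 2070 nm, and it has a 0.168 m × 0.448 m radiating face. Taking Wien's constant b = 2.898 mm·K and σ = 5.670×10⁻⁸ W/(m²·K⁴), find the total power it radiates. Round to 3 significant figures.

P ≈ 9.67×10³ W

Wien's law: T = b/λ_max = 2.898×10⁻³/2.070×10⁻⁶ = 1400.00 K.
Area A = 0.168 × 0.448 = 0.075264 m².
Then P = εσAT⁴ = 0.59×5.670×10⁻⁸×0.075264×(1400.00)⁴ = 9.67×10³ W.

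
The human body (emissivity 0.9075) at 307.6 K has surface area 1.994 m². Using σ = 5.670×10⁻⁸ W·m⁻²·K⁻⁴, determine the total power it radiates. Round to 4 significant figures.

P ≈ 918.5 W

Area A = 1.994 m².
P = εσAT⁴ = 0.9075 × 5.670×10⁻⁸ × 1.994 × (307.6)⁴ = 918.5 W.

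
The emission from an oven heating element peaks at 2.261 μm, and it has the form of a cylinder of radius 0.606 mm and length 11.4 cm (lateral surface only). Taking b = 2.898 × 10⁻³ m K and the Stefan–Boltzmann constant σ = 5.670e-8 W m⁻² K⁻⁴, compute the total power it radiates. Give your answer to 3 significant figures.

Wien's law: T = b/λ_max = 2.898×10⁻³/2.261×10⁻⁶ = 1281.73 K.
Lateral area A = 2πrL = 2π×6.06×10⁻⁴×0.114 = 4.34068×10⁻⁴ m².
Then P = σAT⁴ = 5.670×10⁻⁸×4.34068×10⁻⁴×(1281.73)⁴ = 66.4 W.

P ≈ 66.4 W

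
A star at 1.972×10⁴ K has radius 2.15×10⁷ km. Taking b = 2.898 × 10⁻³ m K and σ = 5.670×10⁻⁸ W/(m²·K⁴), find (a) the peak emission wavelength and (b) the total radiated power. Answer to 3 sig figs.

(a) λ_max = b/T = 2.898×10⁻³/1.972×10⁴ = 1.470×10⁻⁷ m = 147 nm.
Surface area A = 4πR² = 4π(2.15×10¹⁰ m)² = 5.80880×10²¹ m².
(b) P = σAT⁴ = 5.670×10⁻⁸×5.80880×10²¹×(1.972×10⁴)⁴ = 4.98×10³¹ W.

λ_max ≈ 147 nm; P ≈ 4.98×10³¹ W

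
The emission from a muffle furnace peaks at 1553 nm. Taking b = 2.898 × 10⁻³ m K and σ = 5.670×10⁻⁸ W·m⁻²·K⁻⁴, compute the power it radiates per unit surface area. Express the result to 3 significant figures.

Wien's law: T = b/λ_max = 2.898×10⁻³/1.553×10⁻⁶ = 1866.07 K.
Then I = σT⁴ = 5.670×10⁻⁸×(1866.07)⁴ = 6.88×10⁵ W/m².

I ≈ 6.88×10⁵ W/m²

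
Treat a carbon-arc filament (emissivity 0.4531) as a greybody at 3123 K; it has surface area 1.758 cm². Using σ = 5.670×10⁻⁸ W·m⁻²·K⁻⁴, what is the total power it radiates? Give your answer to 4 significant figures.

Area A = 1.758 cm² = 1.758×10⁻⁴ m².
P = εσAT⁴ = 0.4531 × 5.670×10⁻⁸ × 1.758×10⁻⁴ × (3123)⁴ = 429.6 W.

P ≈ 429.6 W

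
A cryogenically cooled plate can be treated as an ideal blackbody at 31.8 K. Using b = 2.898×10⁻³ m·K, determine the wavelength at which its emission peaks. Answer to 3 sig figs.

Wien's displacement law: λ_max = b/T = (2.898×10⁻³ m·K)/(31.8 K) = 9.113×10⁻⁵ m.
That is 91.1 μm, in the infrared range.

λ_max ≈ 91.1 μm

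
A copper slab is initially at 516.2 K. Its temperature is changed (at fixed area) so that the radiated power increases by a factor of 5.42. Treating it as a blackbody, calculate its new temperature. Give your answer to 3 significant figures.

P ∝ T⁴, so T₂/T₁ = (P₂/P₁)^(1/4) = (5.42)^(1/4) = 1.52581.
T₂ = 516.2 × 1.52581 = 788 K.

T₂ ≈ 788 K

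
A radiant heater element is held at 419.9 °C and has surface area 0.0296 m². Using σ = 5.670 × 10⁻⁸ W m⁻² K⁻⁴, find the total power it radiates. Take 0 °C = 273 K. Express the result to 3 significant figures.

T = 419.9 °C + 273 = 692.9 K.
Area A = 0.0296 m².
P = σAT⁴ = 5.670×10⁻⁸ × 0.0296 × (692.9)⁴ = 387 W.

P ≈ 387 W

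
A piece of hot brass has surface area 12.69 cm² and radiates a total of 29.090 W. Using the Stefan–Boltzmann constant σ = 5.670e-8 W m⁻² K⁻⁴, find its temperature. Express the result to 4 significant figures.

T ≈ 797.4 K

Area A = 12.69 cm² = 1.269×10⁻³ m².
P = σAT⁴ ⇒ T = (P/(σA))^(1/4) = (29.090/(5.670×10⁻⁸×1.269×10⁻³))^(1/4) = 797.4 K.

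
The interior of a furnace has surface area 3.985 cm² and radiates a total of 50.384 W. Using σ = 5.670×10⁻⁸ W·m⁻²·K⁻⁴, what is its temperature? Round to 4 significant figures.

Area A = 3.985 cm² = 3.985×10⁻⁴ m².
P = σAT⁴ ⇒ T = (P/(σA))^(1/4) = (50.384/(5.670×10⁻⁸×3.985×10⁻⁴))^(1/4) = 1222 K.

T ≈ 1222 K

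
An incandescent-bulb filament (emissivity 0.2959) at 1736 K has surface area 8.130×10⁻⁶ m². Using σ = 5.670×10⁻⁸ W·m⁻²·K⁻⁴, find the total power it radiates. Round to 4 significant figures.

P ≈ 1.239 W

Area A = 8.130×10⁻⁶ m².
P = εσAT⁴ = 0.2959 × 5.670×10⁻⁸ × 8.130×10⁻⁶ × (1736)⁴ = 1.239 W.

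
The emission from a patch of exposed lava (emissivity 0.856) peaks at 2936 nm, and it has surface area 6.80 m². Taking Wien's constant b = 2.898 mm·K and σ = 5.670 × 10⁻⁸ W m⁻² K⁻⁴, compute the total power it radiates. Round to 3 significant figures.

P ≈ 3.13×10⁵ W

Wien's law: T = b/λ_max = 2.898×10⁻³/2.936×10⁻⁶ = 987.057 K.
Area A = 6.80 m².
Then P = εσAT⁴ = 0.856×5.670×10⁻⁸×6.80×(987.057)⁴ = 3.13×10⁵ W.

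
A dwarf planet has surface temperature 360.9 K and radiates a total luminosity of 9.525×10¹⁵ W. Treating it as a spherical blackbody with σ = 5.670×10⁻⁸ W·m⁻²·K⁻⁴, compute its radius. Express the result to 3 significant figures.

R ≈ 8.88×10⁵ m

L = 4πR²σT⁴ ⇒ R = √(L/(4πσT⁴)).
σT⁴ = 961.901 W/m², so R = √(9.525×10¹⁵/(4π×961.901)) = 8.88×10⁵ m.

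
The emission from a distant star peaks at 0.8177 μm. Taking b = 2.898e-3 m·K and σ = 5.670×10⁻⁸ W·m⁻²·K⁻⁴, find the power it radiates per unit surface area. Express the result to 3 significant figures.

I ≈ 8.95×10⁶ W/m²

Wien's law: T = b/λ_max = 2.898×10⁻³/8.177×10⁻⁷ = 3544.09 K.
Then I = σT⁴ = 5.670×10⁻⁸×(3544.09)⁴ = 8.95×10⁶ W/m².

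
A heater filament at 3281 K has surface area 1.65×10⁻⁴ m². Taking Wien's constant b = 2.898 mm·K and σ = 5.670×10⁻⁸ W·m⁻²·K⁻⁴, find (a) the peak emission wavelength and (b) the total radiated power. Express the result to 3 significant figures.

λ_max ≈ 883 nm; P ≈ 1.08×10³ W

(a) λ_max = b/T = 2.898×10⁻³/3281 = 8.833×10⁻⁷ m = 883 nm.
Area A = 1.65×10⁻⁴ m².
(b) P = σAT⁴ = 5.670×10⁻⁸×1.65×10⁻⁴×(3281)⁴ = 1.08×10³ W.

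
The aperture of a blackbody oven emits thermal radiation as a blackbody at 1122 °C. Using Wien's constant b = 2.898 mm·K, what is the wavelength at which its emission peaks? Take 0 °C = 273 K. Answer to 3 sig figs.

T = 1122 °C + 273 = 1395 K.
Wien's displacement law: λ_max = b/T = (2.898×10⁻³ m·K)/(1395 K) = 2.077×10⁻⁶ m.
That is 2.08 μm, in the infrared range.

λ_max ≈ 2.08 μm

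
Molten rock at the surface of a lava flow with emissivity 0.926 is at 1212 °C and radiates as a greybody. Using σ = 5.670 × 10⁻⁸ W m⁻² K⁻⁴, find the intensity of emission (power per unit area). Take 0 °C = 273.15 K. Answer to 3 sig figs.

T = 1212 °C + 273.15 = 1485.15 K.
Stefan–Boltzmann: I = εσT⁴ = 0.926 × 5.670×10⁻⁸ × (1485.15)⁴ = 2.55×10⁵ W/m².

I ≈ 2.55×10⁵ W/m²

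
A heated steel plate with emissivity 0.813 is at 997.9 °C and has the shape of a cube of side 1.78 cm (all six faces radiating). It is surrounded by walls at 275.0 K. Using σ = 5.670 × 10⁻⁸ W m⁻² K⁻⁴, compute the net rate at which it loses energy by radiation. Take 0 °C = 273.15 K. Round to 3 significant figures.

T = 997.9 °C + 273.15 = 1271.05 K.
Area A = 6s² = 6×(0.0178 m)² = 1.90104×10⁻³ m².
Net radiated power P_net = εσA(T⁴ − T₀⁴) = 0.813×5.670×10⁻⁸×1.90104×10⁻³×(1271.05⁴ − 275.0⁴).
T⁴ − T₀⁴ = 2.61006×10¹² − 5.71914×10⁹ = 2.60434×10¹² K⁴, so P_net = 228 W.

Net loss ≈ 228 W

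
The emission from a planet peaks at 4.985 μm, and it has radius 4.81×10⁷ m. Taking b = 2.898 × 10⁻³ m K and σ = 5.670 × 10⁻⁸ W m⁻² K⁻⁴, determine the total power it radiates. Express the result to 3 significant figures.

Wien's law: T = b/λ_max = 2.898×10⁻³/4.985×10⁻⁶ = 581.344 K.
Surface area A = 4πR² = 4π(4.81×10⁷ m)² = 2.90737×10¹⁶ m².
Then P = σAT⁴ = 5.670×10⁻⁸×2.90737×10¹⁶×(581.344)⁴ = 1.88×10²⁰ W.

P ≈ 1.88×10²⁰ W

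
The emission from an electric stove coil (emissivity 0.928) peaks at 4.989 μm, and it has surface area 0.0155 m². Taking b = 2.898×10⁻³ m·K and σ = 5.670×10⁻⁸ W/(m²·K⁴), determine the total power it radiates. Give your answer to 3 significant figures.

P ≈ 92.9 W

Wien's law: T = b/λ_max = 2.898×10⁻³/4.989×10⁻⁶ = 580.878 K.
Area A = 0.0155 m².
Then P = εσAT⁴ = 0.928×5.670×10⁻⁸×0.0155×(580.878)⁴ = 92.9 W.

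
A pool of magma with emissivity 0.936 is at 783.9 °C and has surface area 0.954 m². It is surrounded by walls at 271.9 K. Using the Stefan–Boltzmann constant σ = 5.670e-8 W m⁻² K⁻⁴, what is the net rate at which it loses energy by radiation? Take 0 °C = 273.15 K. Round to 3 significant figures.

Net loss ≈ 6.29×10⁴ W

T = 783.9 °C + 273.15 = 1057.05 K.
Area A = 0.954 m².
Net radiated power P_net = εσA(T⁴ − T₀⁴) = 0.936×5.670×10⁻⁸×0.954×(1057.05⁴ − 271.9⁴).
T⁴ − T₀⁴ = 1.24848×10¹² − 5.46559×10⁹ = 1.24301×10¹² K⁴, so P_net = 6.29×10⁴ W.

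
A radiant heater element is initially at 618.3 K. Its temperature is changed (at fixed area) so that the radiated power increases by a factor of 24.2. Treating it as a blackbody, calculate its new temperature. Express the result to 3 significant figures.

T₂ ≈ 1.37×10³ K

P ∝ T⁴, so T₂/T₁ = (P₂/P₁)^(1/4) = (24.2)^(1/4) = 2.21796.
T₂ = 618.3 × 2.21796 = 1.37×10³ K.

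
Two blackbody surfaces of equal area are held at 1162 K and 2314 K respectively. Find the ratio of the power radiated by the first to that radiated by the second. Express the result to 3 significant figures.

With equal areas, P₁/P₂ = (T₁/T₂)⁴ = (1162/2314)⁴ = 0.0636.

P₁/P₂ ≈ 0.0636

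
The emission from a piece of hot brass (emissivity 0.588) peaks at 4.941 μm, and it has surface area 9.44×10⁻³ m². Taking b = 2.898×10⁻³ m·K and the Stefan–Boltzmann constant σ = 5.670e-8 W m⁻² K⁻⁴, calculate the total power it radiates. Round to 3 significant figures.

Wien's law: T = b/λ_max = 2.898×10⁻³/4.941×10⁻⁶ = 586.521 K.
Area A = 9.44×10⁻³ m².
Then P = εσAT⁴ = 0.588×5.670×10⁻⁸×9.44×10⁻³×(586.521)⁴ = 37.2 W.

P ≈ 37.2 W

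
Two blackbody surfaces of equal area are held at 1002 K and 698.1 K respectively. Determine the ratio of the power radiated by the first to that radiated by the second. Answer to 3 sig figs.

With equal areas, P₁/P₂ = (T₁/T₂)⁴ = (1002/698.1)⁴ = 4.24.

P₁/P₂ ≈ 4.24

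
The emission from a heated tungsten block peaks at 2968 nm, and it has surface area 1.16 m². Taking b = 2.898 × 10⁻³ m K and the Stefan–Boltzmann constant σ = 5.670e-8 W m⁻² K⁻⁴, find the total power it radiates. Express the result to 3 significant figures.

P ≈ 5.98×10⁴ W

Wien's law: T = b/λ_max = 2.898×10⁻³/2.968×10⁻⁶ = 976.415 K.
Area A = 1.16 m².
Then P = σAT⁴ = 5.670×10⁻⁸×1.16×(976.415)⁴ = 5.98×10⁴ W.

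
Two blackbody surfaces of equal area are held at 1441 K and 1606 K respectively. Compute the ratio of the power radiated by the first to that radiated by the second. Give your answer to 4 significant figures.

With equal areas, P₁/P₂ = (T₁/T₂)⁴ = (1441/1606)⁴ = 0.6481.

P₁/P₂ ≈ 0.6481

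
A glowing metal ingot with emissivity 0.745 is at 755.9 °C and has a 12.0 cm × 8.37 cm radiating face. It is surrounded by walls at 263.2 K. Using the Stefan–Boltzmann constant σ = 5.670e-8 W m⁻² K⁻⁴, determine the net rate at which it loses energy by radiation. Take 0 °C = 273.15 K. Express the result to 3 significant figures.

Net loss ≈ 474 W

T = 755.9 °C + 273.15 = 1029.05 K.
Area A = 0.120 × 0.0837 = 0.010044 m².
Net radiated power P_net = εσA(T⁴ − T₀⁴) = 0.745×5.670×10⁻⁸×0.010044×(1029.05⁴ − 263.2⁴).
T⁴ − T₀⁴ = 1.12136×10¹² − 4.79892×10⁹ = 1.11656×10¹² K⁴, so P_net = 474 W.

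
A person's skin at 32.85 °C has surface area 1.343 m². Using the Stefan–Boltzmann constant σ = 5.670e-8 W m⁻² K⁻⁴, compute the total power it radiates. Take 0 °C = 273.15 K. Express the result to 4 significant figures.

T = 32.85 °C + 273.15 = 306.00 K.
Area A = 1.343 m².
P = σAT⁴ = 5.670×10⁻⁸ × 1.343 × (306.00)⁴ = 667.6 W.

P ≈ 667.6 W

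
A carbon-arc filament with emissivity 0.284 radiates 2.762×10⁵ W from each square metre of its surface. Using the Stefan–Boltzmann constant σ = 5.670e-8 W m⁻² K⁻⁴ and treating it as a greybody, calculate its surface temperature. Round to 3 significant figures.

T ≈ 2.04×10³ K

I = εσT⁴, so T = (I/εσ)^(1/4) = (2.762×10⁵/(0.284×5.670×10⁻⁸))^(1/4) = 2.04×10³ K.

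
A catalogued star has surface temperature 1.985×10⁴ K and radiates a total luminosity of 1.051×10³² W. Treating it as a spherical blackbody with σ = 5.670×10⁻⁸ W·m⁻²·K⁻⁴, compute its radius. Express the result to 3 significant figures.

R ≈ 3.08×10¹⁰ m

L = 4πR²σT⁴ ⇒ R = √(L/(4πσT⁴)).
σT⁴ = 8.80289×10⁹ W/m², so R = √(1.051×10³²/(4π×8.80289×10⁹)) = 3.08×10¹⁰ m.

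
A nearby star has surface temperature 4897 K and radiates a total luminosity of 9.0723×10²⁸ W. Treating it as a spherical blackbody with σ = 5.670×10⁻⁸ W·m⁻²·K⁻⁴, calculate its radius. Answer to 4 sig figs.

R ≈ 1.488×10¹⁰ m

L = 4πR²σT⁴ ⇒ R = √(L/(4πσT⁴)).
σT⁴ = 3.26064×10⁷ W/m², so R = √(9.0723×10²⁸/(4π×3.26064×10⁷)) = 1.488×10¹⁰ m.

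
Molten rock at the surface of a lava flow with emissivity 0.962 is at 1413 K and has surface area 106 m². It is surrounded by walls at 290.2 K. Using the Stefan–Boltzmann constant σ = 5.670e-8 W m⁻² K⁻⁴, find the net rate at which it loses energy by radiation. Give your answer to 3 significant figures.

Net loss ≈ 2.30×10⁷ W

Area A = 106 m².
Net radiated power P_net = εσA(T⁴ − T₀⁴) = 0.962×5.670×10⁻⁸×106×(1413⁴ − 290.2⁴).
T⁴ − T₀⁴ = 3.98629×10¹² − 7.09234×10⁹ = 3.97920×10¹² K⁴, so P_net = 2.30×10⁷ W.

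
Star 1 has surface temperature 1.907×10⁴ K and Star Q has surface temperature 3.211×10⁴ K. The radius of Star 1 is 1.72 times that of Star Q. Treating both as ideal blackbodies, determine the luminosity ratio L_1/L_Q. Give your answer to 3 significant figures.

L_1/L_Q ≈ 0.368

L ∝ R²T⁴, so L_1/L_Q = (R_1/R_Q)²(T_1/T_Q)⁴ = (1.72)² × (1.907×10⁴/3.211×10⁴)⁴ = 2.9584 × 0.124406 = 0.368.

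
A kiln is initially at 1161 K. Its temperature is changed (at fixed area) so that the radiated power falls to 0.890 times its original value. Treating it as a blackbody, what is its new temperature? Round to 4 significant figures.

P ∝ T⁴, so T₂/T₁ = (P₂/P₁)^(1/4) = (0.890)^(1/4) = 0.971287.
T₂ = 1161 × 0.971287 = 1128 K.

T₂ ≈ 1128 K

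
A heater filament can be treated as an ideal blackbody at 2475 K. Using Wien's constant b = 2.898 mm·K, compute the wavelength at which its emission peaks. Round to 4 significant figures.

Wien's displacement law: λ_max = b/T = (2.898×10⁻³ m·K)/(2475 K) = 1.1709×10⁻⁶ m.
That is 1171 nm, in the infrared range.

λ_max ≈ 1171 nm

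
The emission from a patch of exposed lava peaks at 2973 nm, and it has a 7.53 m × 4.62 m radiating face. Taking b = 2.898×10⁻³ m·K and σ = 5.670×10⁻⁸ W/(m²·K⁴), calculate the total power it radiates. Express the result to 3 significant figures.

P ≈ 1.78×10⁶ W

Wien's law: T = b/λ_max = 2.898×10⁻³/2.973×10⁻⁶ = 974.773 K.
Area A = 7.53 × 4.62 = 34.7886 m².
Then P = σAT⁴ = 5.670×10⁻⁸×34.7886×(974.773)⁴ = 1.78×10⁶ W.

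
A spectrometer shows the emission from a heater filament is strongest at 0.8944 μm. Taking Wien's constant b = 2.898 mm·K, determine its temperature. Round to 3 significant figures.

Wien's law gives T = b/λ_max = (2.898×10⁻³ m·K)/(8.944×10⁻⁷ m) = 3.24×10³ K.

T ≈ 3.24×10³ K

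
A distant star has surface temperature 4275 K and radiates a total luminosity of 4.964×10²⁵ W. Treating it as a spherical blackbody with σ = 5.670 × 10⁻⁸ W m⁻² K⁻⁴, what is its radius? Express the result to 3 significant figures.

L = 4πR²σT⁴ ⇒ R = √(L/(4πσT⁴)).
σT⁴ = 1.89377×10⁷ W/m², so R = √(4.964×10²⁵/(4π×1.89377×10⁷)) = 4.57×10⁸ m.

R ≈ 4.57×10⁸ m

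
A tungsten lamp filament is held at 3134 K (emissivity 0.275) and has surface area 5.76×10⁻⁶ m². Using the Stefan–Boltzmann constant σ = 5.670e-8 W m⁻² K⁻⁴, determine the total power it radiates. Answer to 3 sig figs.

Area A = 5.76×10⁻⁶ m².
P = εσAT⁴ = 0.275 × 5.670×10⁻⁸ × 5.76×10⁻⁶ × (3134)⁴ = 8.66 W.

P ≈ 8.66 W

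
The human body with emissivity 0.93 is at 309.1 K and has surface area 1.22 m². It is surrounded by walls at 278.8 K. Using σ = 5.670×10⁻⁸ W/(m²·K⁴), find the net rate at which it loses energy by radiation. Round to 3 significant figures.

Area A = 1.22 m².
Net radiated power P_net = εσA(T⁴ − T₀⁴) = 0.93×5.670×10⁻⁸×1.22×(309.1⁴ − 278.8⁴).
T⁴ − T₀⁴ = 9.12843×10⁹ − 6.04187×10⁹ = 3.08656×10⁹ K⁴, so P_net = 199 W.

Net loss ≈ 199 W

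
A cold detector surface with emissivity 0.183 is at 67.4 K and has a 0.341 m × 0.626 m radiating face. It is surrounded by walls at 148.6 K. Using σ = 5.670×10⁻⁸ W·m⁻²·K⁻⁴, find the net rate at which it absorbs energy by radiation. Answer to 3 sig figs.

Area A = 0.341 × 0.626 = 0.213466 m².
Net radiated power P_net = εσA(T⁴ − T₀⁴) = 0.183×5.670×10⁻⁸×0.213466×(67.4⁴ − 148.6⁴).
T⁴ − T₀⁴ = 2.06367×10⁷ − 4.87613×10⁸ = -4.66976×10⁸ K⁴, so P_net = -1.03 W — negative, meaning a net gain of 1.03 W.

Net gain ≈ 1.03 W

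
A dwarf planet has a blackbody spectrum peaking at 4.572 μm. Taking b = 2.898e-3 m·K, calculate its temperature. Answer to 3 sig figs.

T ≈ 634 K

Wien's law gives T = b/λ_max = (2.898×10⁻³ m·K)/(4.572×10⁻⁶ m) = 634 K.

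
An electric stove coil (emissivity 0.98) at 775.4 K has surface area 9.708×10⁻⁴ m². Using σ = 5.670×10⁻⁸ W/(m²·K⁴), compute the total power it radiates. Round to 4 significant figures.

P ≈ 19.50 W

Area A = 9.708×10⁻⁴ m².
P = εσAT⁴ = 0.98 × 5.670×10⁻⁸ × 9.708×10⁻⁴ × (775.4)⁴ = 19.50 W.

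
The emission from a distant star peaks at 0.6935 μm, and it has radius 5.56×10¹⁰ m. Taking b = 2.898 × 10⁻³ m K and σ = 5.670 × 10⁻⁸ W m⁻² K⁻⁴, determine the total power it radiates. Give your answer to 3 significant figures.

P ≈ 6.72×10²⁹ W

Wien's law: T = b/λ_max = 2.898×10⁻³/6.935×10⁻⁷ = 4178.80 K.
Surface area A = 4πR² = 4π(5.56×10¹⁰ m)² = 3.88472×10²² m².
Then P = σAT⁴ = 5.670×10⁻⁸×3.88472×10²²×(4178.80)⁴ = 6.72×10²⁹ W.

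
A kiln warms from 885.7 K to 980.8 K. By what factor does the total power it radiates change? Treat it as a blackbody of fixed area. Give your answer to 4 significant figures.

P ∝ T⁴, so P₂/P₁ = (T₂/T₁)⁴ = (980.8/885.7)⁴ = (1.10737)⁴ = 1.504.

P₂/P₁ ≈ 1.504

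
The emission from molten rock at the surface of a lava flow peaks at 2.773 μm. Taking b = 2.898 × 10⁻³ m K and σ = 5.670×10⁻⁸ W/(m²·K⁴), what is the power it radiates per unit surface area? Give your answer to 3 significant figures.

Wien's law: T = b/λ_max = 2.898×10⁻³/2.773×10⁻⁶ = 1045.08 K.
Then I = σT⁴ = 5.670×10⁻⁸×(1045.08)⁴ = 6.76×10⁴ W/m².

I ≈ 6.76×10⁴ W/m²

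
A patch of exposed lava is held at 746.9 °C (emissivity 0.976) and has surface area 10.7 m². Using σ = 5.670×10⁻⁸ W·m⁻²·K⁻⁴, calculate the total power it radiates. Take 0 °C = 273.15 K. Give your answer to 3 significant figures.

T = 746.9 °C + 273.15 = 1020.05 K.
Area A = 10.7 m².
P = εσAT⁴ = 0.976 × 5.670×10⁻⁸ × 10.7 × (1020.05)⁴ = 6.41×10⁵ W.

P ≈ 6.41×10⁵ W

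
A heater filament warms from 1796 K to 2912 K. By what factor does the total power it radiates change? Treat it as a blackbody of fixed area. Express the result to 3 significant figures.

P ∝ T⁴, so P₂/P₁ = (T₂/T₁)⁴ = (2912/1796)⁴ = (1.62138)⁴ = 6.91.

P₂/P₁ ≈ 6.91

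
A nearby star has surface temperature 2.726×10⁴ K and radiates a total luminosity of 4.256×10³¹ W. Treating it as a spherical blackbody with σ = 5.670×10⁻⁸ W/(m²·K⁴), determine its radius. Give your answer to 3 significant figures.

L = 4πR²σT⁴ ⇒ R = √(L/(4πσT⁴)).
σT⁴ = 3.13102×10¹⁰ W/m², so R = √(4.256×10³¹/(4π×3.13102×10¹⁰)) = 1.04×10¹⁰ m.

R ≈ 1.04×10¹⁰ m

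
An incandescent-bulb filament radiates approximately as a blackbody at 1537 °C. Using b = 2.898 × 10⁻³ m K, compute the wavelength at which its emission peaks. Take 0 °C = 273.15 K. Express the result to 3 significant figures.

T = 1537 °C + 273.15 = 1810.15 K.
Wien's displacement law: λ_max = b/T = (2.898×10⁻³ m·K)/(1810.15 K) = 1.601×10⁻⁶ m.
That is 1.60×10³ nm, in the infrared range.

λ_max ≈ 1.60×10³ nm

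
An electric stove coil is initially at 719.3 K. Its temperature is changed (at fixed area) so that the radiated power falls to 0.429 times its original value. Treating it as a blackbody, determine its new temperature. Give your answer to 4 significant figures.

P ∝ T⁴, so T₂/T₁ = (P₂/P₁)^(1/4) = (0.429)^(1/4) = 0.809309.
T₂ = 719.3 × 0.809309 = 582.1 K.

T₂ ≈ 582.1 K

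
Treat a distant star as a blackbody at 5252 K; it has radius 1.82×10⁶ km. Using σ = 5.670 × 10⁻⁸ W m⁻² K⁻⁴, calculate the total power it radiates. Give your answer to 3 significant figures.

P ≈ 1.80×10²⁷ W

Surface area A = 4πR² = 4π(1.82×10⁹ m)² = 4.16248×10¹⁹ m².
P = σAT⁴ = 5.670×10⁻⁸ × 4.16248×10¹⁹ × (5252)⁴ = 1.80×10²⁷ W.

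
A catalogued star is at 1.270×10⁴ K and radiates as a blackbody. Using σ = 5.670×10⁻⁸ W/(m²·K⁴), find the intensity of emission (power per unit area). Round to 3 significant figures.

I ≈ 1.48×10⁹ W/m²

Stefan–Boltzmann: I = σT⁴ = 5.670×10⁻⁸ × (1.270×10⁴)⁴ = 1.48×10⁹ W/m².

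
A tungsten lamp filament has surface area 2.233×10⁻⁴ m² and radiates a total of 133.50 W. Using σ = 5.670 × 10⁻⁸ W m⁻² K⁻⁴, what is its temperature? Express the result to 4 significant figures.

Area A = 2.233×10⁻⁴ m².
P = σAT⁴ ⇒ T = (P/(σA))^(1/4) = (133.50/(5.670×10⁻⁸×2.233×10⁻⁴))^(1/4) = 1802 K.

T ≈ 1802 K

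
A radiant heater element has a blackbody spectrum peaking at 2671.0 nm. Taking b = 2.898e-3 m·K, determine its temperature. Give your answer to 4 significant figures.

Wien's law gives T = b/λ_max = (2.898×10⁻³ m·K)/(2.6710×10⁻⁶ m) = 1085 K.

T ≈ 1085 K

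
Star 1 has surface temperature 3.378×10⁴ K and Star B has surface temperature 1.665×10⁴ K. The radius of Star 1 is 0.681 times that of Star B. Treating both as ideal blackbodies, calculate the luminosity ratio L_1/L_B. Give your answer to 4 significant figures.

L_1/L_B ≈ 7.857

L ∝ R²T⁴, so L_1/L_B = (R_1/R_B)²(T_1/T_B)⁴ = (0.681)² × (3.378×10⁴/1.665×10⁴)⁴ = 0.463761 × 16.9427 = 7.857.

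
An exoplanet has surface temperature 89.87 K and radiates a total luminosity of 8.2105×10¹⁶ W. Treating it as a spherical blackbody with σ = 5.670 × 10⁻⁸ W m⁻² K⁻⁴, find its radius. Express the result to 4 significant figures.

R ≈ 4.203×10⁷ m

L = 4πR²σT⁴ ⇒ R = √(L/(4πσT⁴)).
σT⁴ = 3.69864 W/m², so R = √(8.2105×10¹⁶/(4π×3.69864)) = 4.203×10⁷ m.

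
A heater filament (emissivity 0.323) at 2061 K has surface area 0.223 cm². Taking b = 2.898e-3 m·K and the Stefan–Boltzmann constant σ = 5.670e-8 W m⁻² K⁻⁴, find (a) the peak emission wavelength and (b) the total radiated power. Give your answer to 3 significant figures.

λ_max ≈ 1.41×10³ nm; P ≈ 7.37 W

(a) λ_max = b/T = 2.898×10⁻³/2061 = 1.406×10⁻⁶ m = 1.41×10³ nm.
Area A = 0.223 cm² = 2.23×10⁻⁵ m².
(b) P = εσAT⁴ = 0.323×5.670×10⁻⁸×2.23×10⁻⁵×(2061)⁴ = 7.37 W.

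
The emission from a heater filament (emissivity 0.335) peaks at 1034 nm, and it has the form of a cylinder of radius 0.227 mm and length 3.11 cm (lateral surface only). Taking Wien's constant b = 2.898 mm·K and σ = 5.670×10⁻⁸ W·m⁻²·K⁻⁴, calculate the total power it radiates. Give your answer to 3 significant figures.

Wien's law: T = b/λ_max = 2.898×10⁻³/1.034×10⁻⁶ = 2802.71 K.
Lateral area A = 2πrL = 2π×2.27×10⁻⁴×0.0311 = 4.43574×10⁻⁵ m².
Then P = εσAT⁴ = 0.335×5.670×10⁻⁸×4.43574×10⁻⁵×(2802.71)⁴ = 52.0 W.

P ≈ 52.0 W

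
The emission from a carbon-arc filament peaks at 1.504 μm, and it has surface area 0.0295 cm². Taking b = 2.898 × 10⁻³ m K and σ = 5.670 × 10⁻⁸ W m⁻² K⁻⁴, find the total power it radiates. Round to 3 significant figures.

P ≈ 2.31 W

Wien's law: T = b/λ_max = 2.898×10⁻³/1.504×10⁻⁶ = 1926.86 K.
Area A = 0.0295 cm² = 2.95×10⁻⁶ m².
Then P = σAT⁴ = 5.670×10⁻⁸×2.95×10⁻⁶×(1926.86)⁴ = 2.31 W.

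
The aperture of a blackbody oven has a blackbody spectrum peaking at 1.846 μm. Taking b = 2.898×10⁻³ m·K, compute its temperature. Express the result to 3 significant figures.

T ≈ 1.57×10³ K

Wien's law gives T = b/λ_max = (2.898×10⁻³ m·K)/(1.846×10⁻⁶ m) = 1.57×10³ K.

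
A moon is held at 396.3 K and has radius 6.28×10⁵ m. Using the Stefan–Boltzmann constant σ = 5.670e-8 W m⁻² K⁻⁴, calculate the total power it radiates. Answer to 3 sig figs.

Surface area A = 4πR² = 4π(6.28×10⁵ m)² = 4.95598×10¹² m².
P = σAT⁴ = 5.670×10⁻⁸ × 4.95598×10¹² × (396.3)⁴ = 6.93×10¹⁵ W.

P ≈ 6.93×10¹⁵ W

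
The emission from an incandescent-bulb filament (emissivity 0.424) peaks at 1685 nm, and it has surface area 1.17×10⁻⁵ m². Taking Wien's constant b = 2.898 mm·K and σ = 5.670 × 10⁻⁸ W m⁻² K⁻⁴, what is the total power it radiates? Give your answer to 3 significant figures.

Wien's law: T = b/λ_max = 2.898×10⁻³/1.685×10⁻⁶ = 1719.88 K.
Area A = 1.17×10⁻⁵ m².
Then P = εσAT⁴ = 0.424×5.670×10⁻⁸×1.17×10⁻⁵×(1719.88)⁴ = 2.46 W.

P ≈ 2.46 W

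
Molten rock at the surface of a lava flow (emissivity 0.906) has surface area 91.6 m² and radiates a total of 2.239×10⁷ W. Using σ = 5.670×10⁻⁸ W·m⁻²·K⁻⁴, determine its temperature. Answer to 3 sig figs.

Area A = 91.6 m².
P = εσAT⁴ ⇒ T = (P/(εσA))^(1/4) = (2.239×10⁷/(0.906×5.670×10⁻⁸×91.6))^(1/4) = 1.48×10³ K.

T ≈ 1.48×10³ K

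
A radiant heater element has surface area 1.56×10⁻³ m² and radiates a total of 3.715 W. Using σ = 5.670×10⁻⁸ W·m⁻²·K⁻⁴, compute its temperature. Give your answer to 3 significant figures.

Area A = 1.56×10⁻³ m².
P = σAT⁴ ⇒ T = (P/(σA))^(1/4) = (3.715/(5.670×10⁻⁸×1.56×10⁻³))^(1/4) = 453 K.

T ≈ 453 K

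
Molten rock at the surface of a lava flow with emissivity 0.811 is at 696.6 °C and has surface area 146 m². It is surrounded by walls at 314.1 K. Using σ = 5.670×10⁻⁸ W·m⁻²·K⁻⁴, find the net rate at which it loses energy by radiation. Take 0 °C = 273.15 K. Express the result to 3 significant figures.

Net loss ≈ 5.87×10⁶ W

T = 696.6 °C + 273.15 = 969.75 K.
Area A = 146 m².
Net radiated power P_net = εσA(T⁴ − T₀⁴) = 0.811×5.670×10⁻⁸×146×(969.75⁴ − 314.1⁴).
T⁴ − T₀⁴ = 8.84380×10¹¹ − 9.73356×10⁹ = 8.74646×10¹¹ K⁴, so P_net = 5.87×10⁶ W.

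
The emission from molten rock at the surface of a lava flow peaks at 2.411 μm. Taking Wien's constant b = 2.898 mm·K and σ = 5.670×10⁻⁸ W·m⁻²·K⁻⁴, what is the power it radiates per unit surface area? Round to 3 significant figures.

Wien's law: T = b/λ_max = 2.898×10⁻³/2.411×10⁻⁶ = 1201.99 K.
Then I = σT⁴ = 5.670×10⁻⁸×(1201.99)⁴ = 1.18×10⁵ W/m².

I ≈ 1.18×10⁵ W/m²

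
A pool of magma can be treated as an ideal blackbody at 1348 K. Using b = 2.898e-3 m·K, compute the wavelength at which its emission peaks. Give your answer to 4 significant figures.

λ_max ≈ 2150 nm

Wien's displacement law: λ_max = b/T = (2.898×10⁻³ m·K)/(1348 K) = 2.1499×10⁻⁶ m.
That is 2150 nm, in the infrared range.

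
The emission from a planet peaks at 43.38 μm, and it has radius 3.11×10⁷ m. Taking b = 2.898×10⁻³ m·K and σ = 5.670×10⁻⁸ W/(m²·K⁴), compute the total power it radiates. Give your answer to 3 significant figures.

Wien's law: T = b/λ_max = 2.898×10⁻³/4.338×10⁻⁵ = 66.8050 K.
Surface area A = 4πR² = 4π(3.11×10⁷ m)² = 1.21543×10¹⁶ m².
Then P = σAT⁴ = 5.670×10⁻⁸×1.21543×10¹⁶×(66.8050)⁴ = 1.37×10¹⁶ W.

P ≈ 1.37×10¹⁶ W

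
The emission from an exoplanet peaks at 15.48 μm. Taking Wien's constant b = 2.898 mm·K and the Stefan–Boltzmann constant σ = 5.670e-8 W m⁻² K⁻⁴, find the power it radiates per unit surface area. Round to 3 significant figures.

Wien's law: T = b/λ_max = 2.898×10⁻³/1.548×10⁻⁵ = 187.209 K.
Then I = σT⁴ = 5.670×10⁻⁸×(187.209)⁴ = 69.6 W/m².

I ≈ 69.6 W/m²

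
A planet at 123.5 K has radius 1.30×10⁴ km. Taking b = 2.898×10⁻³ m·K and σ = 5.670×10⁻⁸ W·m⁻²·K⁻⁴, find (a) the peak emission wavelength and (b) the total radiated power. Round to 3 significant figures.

λ_max ≈ 23.5 μm; P ≈ 2.80×10¹⁶ W

(a) λ_max = b/T = 2.898×10⁻³/123.5 = 2.347×10⁻⁵ m = 23.5 μm.
Surface area A = 4πR² = 4π(1.30×10⁷ m)² = 2.12372×10¹⁵ m².
(b) P = σAT⁴ = 5.670×10⁻⁸×2.12372×10¹⁵×(123.5)⁴ = 2.80×10¹⁶ W.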